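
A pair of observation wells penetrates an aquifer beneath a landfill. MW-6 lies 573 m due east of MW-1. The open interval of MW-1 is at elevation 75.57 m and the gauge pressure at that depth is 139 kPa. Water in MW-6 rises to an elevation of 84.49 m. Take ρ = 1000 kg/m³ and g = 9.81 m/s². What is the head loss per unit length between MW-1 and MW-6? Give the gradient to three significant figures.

i ≈ 0.00916 m/m

Pressure head at MW-1: ψ = P/(ρg) = 139×1000 / (1000 × 9.81) = 14.17 m.
Total head at MW-1: h = z + ψ = 75.57 + 14.17 = 89.74 m.
Total head at MW-6: h = 84.49 m (water level in the piezometer is the total head).
Head difference: h(MW-1) − h(MW-6) = 89.74 − 84.49 = 5.25 m.
Hydraulic gradient: i = |Δh| / L = 5.25 / 573 = 0.00916.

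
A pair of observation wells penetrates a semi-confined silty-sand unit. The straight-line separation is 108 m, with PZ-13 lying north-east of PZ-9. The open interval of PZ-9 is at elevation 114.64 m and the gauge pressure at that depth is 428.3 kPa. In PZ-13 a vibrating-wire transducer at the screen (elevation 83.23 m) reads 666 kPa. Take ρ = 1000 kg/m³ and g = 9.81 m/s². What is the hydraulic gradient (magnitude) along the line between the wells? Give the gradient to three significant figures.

i ≈ 0.0665

Pressure head at PZ-9: ψ = P/(ρg) = 428.3×1000 / (1000 × 9.81) = 43.66 m.
Total head at PZ-9: h = z + ψ = 114.64 + 43.66 = 158.30 m.
Pressure head at PZ-13: ψ = P/(ρg) = 666×1000 / (1000 × 9.81) = 67.89 m.
Total head at PZ-13: h = z + ψ = 83.23 + 67.89 = 151.12 m.
Head difference: h(PZ-9) − h(PZ-13) = 158.30 − 151.12 = 7.18 m.
Hydraulic gradient: i = |Δh| / L = 7.18 / 108 = 0.0665.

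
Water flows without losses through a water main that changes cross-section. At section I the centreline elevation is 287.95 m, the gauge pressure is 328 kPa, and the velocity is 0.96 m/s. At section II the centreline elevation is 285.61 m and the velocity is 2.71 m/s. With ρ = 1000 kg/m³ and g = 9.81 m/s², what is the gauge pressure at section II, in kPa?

Pressure head at I: ψ₁ = P₁/(ρg) = 328×1000 / (1000 × 9.81) = 33.44 m.
Velocity heads: v₁²/2g = 0.96²/19.62 = 0.047 m; v₂²/2g = 2.71²/19.62 = 0.374 m.
Total head H = z₁ + ψ₁ + v₁²/2g = 287.95 + 33.44 + 0.047 = 321.44 m.
ψ₂ = H − z₂ − v₂²/2g = 321.44 − 285.61 − 0.374 = 35.46 m.
P₂ = ρgψ₂ = 1000 × 9.81 × 35.46 ≈ 348 kPa.

P₂ ≈ 348 kPa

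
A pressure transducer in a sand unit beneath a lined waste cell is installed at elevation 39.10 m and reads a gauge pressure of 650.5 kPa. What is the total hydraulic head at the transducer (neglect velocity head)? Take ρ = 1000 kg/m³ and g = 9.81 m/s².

ψ = P/(ρg) = 650.5×1000 / (1000 × 9.81) = 66.31 m.
h = z + ψ = 39.10 + 66.31 = 105.41 m.

h ≈ 105.41 m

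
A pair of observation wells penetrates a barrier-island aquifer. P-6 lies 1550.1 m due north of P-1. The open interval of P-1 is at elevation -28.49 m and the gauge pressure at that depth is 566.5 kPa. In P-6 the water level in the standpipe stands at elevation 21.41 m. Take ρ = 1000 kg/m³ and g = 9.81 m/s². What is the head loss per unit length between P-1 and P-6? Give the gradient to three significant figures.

i ≈ 0.00506 m/m

Pressure head at P-1: ψ = P/(ρg) = 566.5×1000 / (1000 × 9.81) = 57.75 m.
Total head at P-1: h = z + ψ = -28.49 + 57.75 = 29.26 m.
Total head at P-6: h = 21.41 m (water level in the piezometer is the total head).
Head difference: h(P-1) − h(P-6) = 29.26 − 21.41 = 7.85 m.
Hydraulic gradient: i = |Δh| / L = 7.85 / 1550.1 = 0.00506.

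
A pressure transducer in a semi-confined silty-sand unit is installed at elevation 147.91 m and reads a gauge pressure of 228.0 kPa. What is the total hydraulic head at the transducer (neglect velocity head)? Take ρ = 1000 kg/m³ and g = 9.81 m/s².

ψ = P/(ρg) = 228.0×1000 / (1000 × 9.81) = 23.24 m.
h = z + ψ = 147.91 + 23.24 = 171.15 m.

h ≈ 171.15 m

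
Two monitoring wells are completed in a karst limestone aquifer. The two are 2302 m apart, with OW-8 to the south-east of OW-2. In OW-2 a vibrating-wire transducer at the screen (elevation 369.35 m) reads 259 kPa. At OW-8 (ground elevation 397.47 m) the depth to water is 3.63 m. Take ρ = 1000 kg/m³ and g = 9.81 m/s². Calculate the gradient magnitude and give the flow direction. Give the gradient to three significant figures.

Pressure head at OW-2: ψ = P/(ρg) = 259×1000 / (1000 × 9.81) = 26.40 m.
Total head at OW-2: h = z + ψ = 369.35 + 26.40 = 395.75 m.
Total head at OW-8: h = 397.47 − 3.63 = 393.84 m.
Head difference: h(OW-2) − h(OW-8) = 395.75 − 393.84 = 1.91 m.
Hydraulic gradient: i = |Δh| / L = 1.91 / 2302 = 0.000830.
Flow is from higher to lower head: from OW-2 toward OW-8, i.e. toward the south-east.

i ≈ 0.000830; groundwater flows toward the south-east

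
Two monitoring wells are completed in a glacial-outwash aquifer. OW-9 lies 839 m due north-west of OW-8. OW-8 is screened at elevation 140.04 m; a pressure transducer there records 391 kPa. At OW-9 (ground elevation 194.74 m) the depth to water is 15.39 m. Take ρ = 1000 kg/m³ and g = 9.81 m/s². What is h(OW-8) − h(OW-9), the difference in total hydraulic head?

Pressure head at OW-8: ψ = P/(ρg) = 391×1000 / (1000 × 9.81) = 39.86 m.
Total head at OW-8: h = z + ψ = 140.04 + 39.86 = 179.90 m.
Total head at OW-9: h = 194.74 − 15.39 = 179.35 m.
Head difference: h(OW-8) − h(OW-9) = 179.90 − 179.35 = 0.55 m.

Δh ≈ 0.55 m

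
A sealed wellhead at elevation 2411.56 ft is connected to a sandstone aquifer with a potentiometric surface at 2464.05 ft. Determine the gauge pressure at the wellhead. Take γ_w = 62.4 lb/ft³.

Head above the cap: Δh = 2464.05 − 2411.56 = 52.49 ft.
P = γΔh/144 = 62.4 × 52.49 / 144 = 22.7 psi.

P ≈ 22.7 psi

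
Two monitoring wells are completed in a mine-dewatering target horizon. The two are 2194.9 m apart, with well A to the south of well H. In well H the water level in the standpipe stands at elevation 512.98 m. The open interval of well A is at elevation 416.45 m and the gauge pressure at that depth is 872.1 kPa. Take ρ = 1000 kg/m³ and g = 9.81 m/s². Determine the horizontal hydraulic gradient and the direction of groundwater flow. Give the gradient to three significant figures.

Total head at well H: h = 512.98 m (water level in the piezometer is the total head).
Pressure head at well A: ψ = P/(ρg) = 872.1×1000 / (1000 × 9.81) = 88.90 m.
Total head at well A: h = z + ψ = 416.45 + 88.90 = 505.35 m.
Head difference: h(well H) − h(well A) = 512.98 − 505.35 = 7.63 m.
Hydraulic gradient: i = |Δh| / L = 7.63 / 2194.9 = 0.00348.
Flow is from higher to lower head: from well H toward well A, i.e. toward the south.

i ≈ 0.00348; groundwater flows toward the south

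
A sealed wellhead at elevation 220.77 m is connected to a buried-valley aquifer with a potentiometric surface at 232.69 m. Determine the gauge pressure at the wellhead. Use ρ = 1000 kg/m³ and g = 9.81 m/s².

Head above the cap: Δh = 232.69 − 220.77 = 11.92 m.
P = ρgΔh = 1000 × 9.81 × 11.92 = 116935 Pa ≈ 117 kPa.

P ≈ 117 kPa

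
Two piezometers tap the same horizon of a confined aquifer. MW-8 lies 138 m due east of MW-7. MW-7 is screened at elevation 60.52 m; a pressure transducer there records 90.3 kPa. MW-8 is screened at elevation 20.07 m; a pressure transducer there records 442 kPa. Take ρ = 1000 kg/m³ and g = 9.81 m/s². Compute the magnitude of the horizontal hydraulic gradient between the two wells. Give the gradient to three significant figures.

Pressure head at MW-7: ψ = P/(ρg) = 90.3×1000 / (1000 × 9.81) = 9.20 m.
Total head at MW-7: h = z + ψ = 60.52 + 9.20 = 69.72 m.
Pressure head at MW-8: ψ = P/(ρg) = 442×1000 / (1000 × 9.81) = 45.06 m.
Total head at MW-8: h = z + ψ = 20.07 + 45.06 = 65.13 m.
Head difference: h(MW-7) − h(MW-8) = 69.72 − 65.13 = 4.59 m.
Hydraulic gradient: i = |Δh| / L = 4.59 / 138 = 0.0333.

i ≈ 0.0333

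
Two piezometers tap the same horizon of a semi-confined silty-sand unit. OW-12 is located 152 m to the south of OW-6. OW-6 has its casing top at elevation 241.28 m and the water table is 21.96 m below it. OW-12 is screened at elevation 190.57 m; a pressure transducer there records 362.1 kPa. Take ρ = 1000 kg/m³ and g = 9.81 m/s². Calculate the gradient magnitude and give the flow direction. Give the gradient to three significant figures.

i ≈ 0.0537; groundwater flows toward the north

Total head at OW-6: h = 241.28 − 21.96 = 219.32 m.
Pressure head at OW-12: ψ = P/(ρg) = 362.1×1000 / (1000 × 9.81) = 36.91 m.
Total head at OW-12: h = z + ψ = 190.57 + 36.91 = 227.48 m.
Head difference: h(OW-6) − h(OW-12) = 219.32 − 227.48 = -8.16 m.
Hydraulic gradient: i = |Δh| / L = 8.16 / 152 = 0.0537.
Flow is from higher to lower head: from OW-12 toward OW-6, i.e. toward the north.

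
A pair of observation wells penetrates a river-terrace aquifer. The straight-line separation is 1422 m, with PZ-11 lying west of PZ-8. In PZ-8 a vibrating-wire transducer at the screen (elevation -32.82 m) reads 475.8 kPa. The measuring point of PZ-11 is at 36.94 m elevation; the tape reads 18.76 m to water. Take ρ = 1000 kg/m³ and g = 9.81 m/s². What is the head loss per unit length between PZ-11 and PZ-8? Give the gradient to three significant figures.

i ≈ 0.00176 m/m

Pressure head at PZ-8: ψ = P/(ρg) = 475.8×1000 / (1000 × 9.81) = 48.50 m.
Total head at PZ-8: h = z + ψ = -32.82 + 48.50 = 15.68 m.
Total head at PZ-11: h = 36.94 − 18.76 = 18.18 m.
Head difference: h(PZ-8) − h(PZ-11) = 15.68 − 18.18 = -2.50 m.
Hydraulic gradient: i = |Δh| / L = 2.50 / 1422 = 0.00176.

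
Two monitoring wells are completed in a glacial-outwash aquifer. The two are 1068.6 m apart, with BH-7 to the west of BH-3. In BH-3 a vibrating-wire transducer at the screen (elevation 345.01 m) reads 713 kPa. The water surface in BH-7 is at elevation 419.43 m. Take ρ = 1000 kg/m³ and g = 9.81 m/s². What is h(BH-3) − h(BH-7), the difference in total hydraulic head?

Δh ≈ -1.74 m

Pressure head at BH-3: ψ = P/(ρg) = 713×1000 / (1000 × 9.81) = 72.68 m.
Total head at BH-3: h = z + ψ = 345.01 + 72.68 = 417.69 m.
Total head at BH-7: h = 419.43 m (water level in the piezometer is the total head).
Head difference: h(BH-3) − h(BH-7) = 417.69 − 419.43 = -1.74 m.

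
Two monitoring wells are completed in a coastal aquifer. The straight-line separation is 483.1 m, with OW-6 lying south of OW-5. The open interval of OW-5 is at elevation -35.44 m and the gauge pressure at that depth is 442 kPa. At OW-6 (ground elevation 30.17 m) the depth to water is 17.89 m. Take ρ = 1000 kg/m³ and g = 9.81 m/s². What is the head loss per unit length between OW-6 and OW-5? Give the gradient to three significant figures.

i ≈ 0.00551 m/m

Pressure head at OW-5: ψ = P/(ρg) = 442×1000 / (1000 × 9.81) = 45.06 m.
Total head at OW-5: h = z + ψ = -35.44 + 45.06 = 9.62 m.
Total head at OW-6: h = 30.17 − 17.89 = 12.28 m.
Head difference: h(OW-5) − h(OW-6) = 9.62 − 12.28 = -2.66 m.
Hydraulic gradient: i = |Δh| / L = 2.66 / 483.1 = 0.00551.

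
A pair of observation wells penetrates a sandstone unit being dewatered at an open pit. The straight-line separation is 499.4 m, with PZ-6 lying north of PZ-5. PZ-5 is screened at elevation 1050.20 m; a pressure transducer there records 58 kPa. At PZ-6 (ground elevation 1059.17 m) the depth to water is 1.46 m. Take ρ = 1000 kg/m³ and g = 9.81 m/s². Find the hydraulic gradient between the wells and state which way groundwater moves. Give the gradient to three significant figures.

i ≈ 0.00320; groundwater flows toward the south

Pressure head at PZ-5: ψ = P/(ρg) = 58×1000 / (1000 × 9.81) = 5.91 m.
Total head at PZ-5: h = z + ψ = 1050.20 + 5.91 = 1056.11 m.
Total head at PZ-6: h = 1059.17 − 1.46 = 1057.71 m.
Head difference: h(PZ-5) − h(PZ-6) = 1056.11 − 1057.71 = -1.60 m.
Hydraulic gradient: i = |Δh| / L = 1.60 / 499.4 = 0.00320.
Flow is from higher to lower head: from PZ-6 toward PZ-5, i.e. toward the south.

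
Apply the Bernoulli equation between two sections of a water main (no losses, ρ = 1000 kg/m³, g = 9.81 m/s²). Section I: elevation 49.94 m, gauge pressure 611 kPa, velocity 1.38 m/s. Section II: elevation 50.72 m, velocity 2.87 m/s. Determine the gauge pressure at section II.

P₂ ≈ 600 kPa

Pressure head at I: ψ₁ = P₁/(ρg) = 611×1000 / (1000 × 9.81) = 62.28 m.
Velocity heads: v₁²/2g = 1.38²/19.62 = 0.097 m; v₂²/2g = 2.87²/19.62 = 0.420 m.
Total head H = z₁ + ψ₁ + v₁²/2g = 49.94 + 62.28 + 0.097 = 112.32 m.
ψ₂ = H − z₂ − v₂²/2g = 112.32 − 50.72 − 0.420 = 61.18 m.
P₂ = ρgψ₂ = 1000 × 9.81 × 61.18 ≈ 600 kPa.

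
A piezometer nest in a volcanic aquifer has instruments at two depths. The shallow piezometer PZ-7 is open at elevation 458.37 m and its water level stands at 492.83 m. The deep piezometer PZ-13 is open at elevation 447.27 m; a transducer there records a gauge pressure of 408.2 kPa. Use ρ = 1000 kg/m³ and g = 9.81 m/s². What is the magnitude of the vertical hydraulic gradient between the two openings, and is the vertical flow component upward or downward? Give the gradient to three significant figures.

Total head at PZ-7: h = 492.83 m (water level in the standpipe).
Pressure head at PZ-13: ψ = P/(ρg) = 408.2×1000 / (1000 × 9.81) = 41.61 m.
Total head at PZ-13: h = z + ψ = 447.27 + 41.61 = 488.88 m.
Δh = h(PZ-7) − h(PZ-13) = 492.83 − 488.88 = 3.95 m.
Vertical separation Δz = 458.37 − 447.27 = 11.10 m.
|i_v| = |Δh| / Δz = 3.95 / 11.10 = 0.356.
Head is higher in the shallow piezometer, so vertical flow is downward (recharge condition).

|i_v| ≈ 0.356; vertical flow is downward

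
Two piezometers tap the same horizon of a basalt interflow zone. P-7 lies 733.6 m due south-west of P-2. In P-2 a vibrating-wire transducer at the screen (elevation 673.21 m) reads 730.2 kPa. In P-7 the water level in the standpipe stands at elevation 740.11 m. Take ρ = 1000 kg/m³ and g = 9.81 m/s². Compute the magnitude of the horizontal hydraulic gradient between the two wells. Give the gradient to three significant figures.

i ≈ 0.0103

Pressure head at P-2: ψ = P/(ρg) = 730.2×1000 / (1000 × 9.81) = 74.43 m.
Total head at P-2: h = z + ψ = 673.21 + 74.43 = 747.64 m.
Total head at P-7: h = 740.11 m (water level in the piezometer is the total head).
Head difference: h(P-2) − h(P-7) = 747.64 − 740.11 = 7.53 m.
Hydraulic gradient: i = |Δh| / L = 7.53 / 733.6 = 0.0103.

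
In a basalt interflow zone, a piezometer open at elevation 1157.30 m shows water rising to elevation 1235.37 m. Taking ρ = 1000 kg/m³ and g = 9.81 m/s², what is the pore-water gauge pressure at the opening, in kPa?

P ≈ 766 kPa

Pressure head ψ = h − z = 1235.37 − 1157.30 = 78.07 m.
P = ρgψ = 1000 × 9.81 × 78.07 = 765867 Pa ≈ 766 kPa.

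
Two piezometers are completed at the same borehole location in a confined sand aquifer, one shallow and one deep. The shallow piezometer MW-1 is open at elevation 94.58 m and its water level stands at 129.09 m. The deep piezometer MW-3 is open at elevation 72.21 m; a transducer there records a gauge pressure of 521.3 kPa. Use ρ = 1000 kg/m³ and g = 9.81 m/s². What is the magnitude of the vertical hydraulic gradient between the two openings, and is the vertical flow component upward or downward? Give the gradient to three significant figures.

Total head at MW-1: h = 129.09 m (water level in the standpipe).
Pressure head at MW-3: ψ = P/(ρg) = 521.3×1000 / (1000 × 9.81) = 53.14 m.
Total head at MW-3: h = z + ψ = 72.21 + 53.14 = 125.35 m.
Δh = h(MW-1) − h(MW-3) = 129.09 − 125.35 = 3.74 m.
Vertical separation Δz = 94.58 − 72.21 = 22.37 m.
|i_v| = |Δh| / Δz = 3.74 / 22.37 = 0.167.
Head is higher in the shallow piezometer, so vertical flow is downward (recharge condition).

|i_v| ≈ 0.167; vertical flow is downward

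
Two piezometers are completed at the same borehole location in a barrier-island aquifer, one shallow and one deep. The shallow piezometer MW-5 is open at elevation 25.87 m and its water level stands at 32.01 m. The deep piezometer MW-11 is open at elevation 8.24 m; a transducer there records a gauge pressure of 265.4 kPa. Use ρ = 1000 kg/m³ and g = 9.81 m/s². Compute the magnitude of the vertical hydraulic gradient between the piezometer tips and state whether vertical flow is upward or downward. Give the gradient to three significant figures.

|i_v| ≈ 0.186; vertical flow is upward

Total head at MW-5: h = 32.01 m (water level in the standpipe).
Pressure head at MW-11: ψ = P/(ρg) = 265.4×1000 / (1000 × 9.81) = 27.05 m.
Total head at MW-11: h = z + ψ = 8.24 + 27.05 = 35.29 m.
Δh = h(MW-5) − h(MW-11) = 32.01 − 35.29 = -3.28 m.
Vertical separation Δz = 25.87 − 8.24 = 17.63 m.
|i_v| = |Δh| / Δz = 3.28 / 17.63 = 0.186.
Head is higher in the deep piezometer, so vertical flow is upward (discharge condition).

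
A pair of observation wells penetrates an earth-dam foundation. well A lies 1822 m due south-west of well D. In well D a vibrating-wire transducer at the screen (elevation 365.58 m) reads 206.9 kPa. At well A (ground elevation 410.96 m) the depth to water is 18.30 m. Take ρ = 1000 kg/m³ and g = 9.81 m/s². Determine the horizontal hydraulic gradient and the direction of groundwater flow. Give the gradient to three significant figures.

i ≈ 0.00329; groundwater flows toward the north-east

Pressure head at well D: ψ = P/(ρg) = 206.9×1000 / (1000 × 9.81) = 21.09 m.
Total head at well D: h = z + ψ = 365.58 + 21.09 = 386.67 m.
Total head at well A: h = 410.96 − 18.30 = 392.66 m.
Head difference: h(well D) − h(well A) = 386.67 − 392.66 = -5.99 m.
Hydraulic gradient: i = |Δh| / L = 5.99 / 1822 = 0.00329.
Flow is from higher to lower head: from well A toward well D, i.e. toward the north-east.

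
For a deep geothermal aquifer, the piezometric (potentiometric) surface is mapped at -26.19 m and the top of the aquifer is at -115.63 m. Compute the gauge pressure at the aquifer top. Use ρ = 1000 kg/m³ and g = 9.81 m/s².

Pressure head at the aquifer top: ψ = h − z = -26.19 − (-115.63) = 89.44 m.
P = ρgψ = 1000 × 9.81 × 89.44 = 877406 Pa ≈ 877 kPa.

P ≈ 877 kPa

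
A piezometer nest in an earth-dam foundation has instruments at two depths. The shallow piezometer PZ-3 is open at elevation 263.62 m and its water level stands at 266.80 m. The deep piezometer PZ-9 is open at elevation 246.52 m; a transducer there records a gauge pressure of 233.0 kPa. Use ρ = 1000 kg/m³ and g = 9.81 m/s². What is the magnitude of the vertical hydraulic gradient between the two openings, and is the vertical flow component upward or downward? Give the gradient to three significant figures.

|i_v| ≈ 0.203; vertical flow is upward

Total head at PZ-3: h = 266.80 m (water level in the standpipe).
Pressure head at PZ-9: ψ = P/(ρg) = 233.0×1000 / (1000 × 9.81) = 23.75 m.
Total head at PZ-9: h = z + ψ = 246.52 + 23.75 = 270.27 m.
Δh = h(PZ-3) − h(PZ-9) = 266.80 − 270.27 = -3.47 m.
Vertical separation Δz = 263.62 − 246.52 = 17.10 m.
|i_v| = |Δh| / Δz = 3.47 / 17.10 = 0.203.
Head is higher in the deep piezometer, so vertical flow is upward (discharge condition).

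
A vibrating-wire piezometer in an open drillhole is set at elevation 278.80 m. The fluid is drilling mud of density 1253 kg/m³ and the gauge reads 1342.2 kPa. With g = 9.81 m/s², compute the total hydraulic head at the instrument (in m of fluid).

ψ = P/(ρg) = 1342.2×1000 / (1253 × 9.81) = 109.19 m.
h = z + ψ = 278.80 + 109.19 = 387.99 m.

h ≈ 387.99 m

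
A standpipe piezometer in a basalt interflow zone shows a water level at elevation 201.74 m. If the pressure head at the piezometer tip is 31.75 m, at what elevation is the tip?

z ≈ 169.99 m

z = h − ψ = 201.74 − 31.75 = 169.99 m.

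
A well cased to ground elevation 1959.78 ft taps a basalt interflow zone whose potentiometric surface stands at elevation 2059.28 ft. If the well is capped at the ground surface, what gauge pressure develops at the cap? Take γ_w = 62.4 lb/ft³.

Head above the cap: Δh = 2059.28 − 1959.78 = 99.50 ft.
P = γΔh/144 = 62.4 × 99.50 / 144 = 43.1 psi.

P ≈ 43.1 psi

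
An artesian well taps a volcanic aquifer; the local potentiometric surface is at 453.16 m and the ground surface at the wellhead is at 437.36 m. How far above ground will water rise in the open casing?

≈ 15.80 m above ground

Water rises to the potentiometric surface, so the rise above ground = 453.16 − 437.36 = 15.80 m.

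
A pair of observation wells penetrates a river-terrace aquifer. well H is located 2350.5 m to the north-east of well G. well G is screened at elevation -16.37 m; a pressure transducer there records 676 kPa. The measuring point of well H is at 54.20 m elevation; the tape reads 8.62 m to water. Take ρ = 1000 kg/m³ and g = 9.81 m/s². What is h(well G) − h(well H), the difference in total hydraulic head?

Δh ≈ 6.96 m

Pressure head at well G: ψ = P/(ρg) = 676×1000 / (1000 × 9.81) = 68.91 m.
Total head at well G: h = z + ψ = -16.37 + 68.91 = 52.54 m.
Total head at well H: h = 54.20 − 8.62 = 45.58 m.
Head difference: h(well G) − h(well H) = 52.54 − 45.58 = 6.96 m.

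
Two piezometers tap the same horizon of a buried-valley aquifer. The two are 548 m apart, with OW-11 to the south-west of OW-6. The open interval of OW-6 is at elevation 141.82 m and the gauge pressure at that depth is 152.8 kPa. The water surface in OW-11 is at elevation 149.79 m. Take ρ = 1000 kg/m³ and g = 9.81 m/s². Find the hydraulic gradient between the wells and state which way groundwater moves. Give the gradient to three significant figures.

i ≈ 0.0139; groundwater flows toward the south-west

Pressure head at OW-6: ψ = P/(ρg) = 152.8×1000 / (1000 × 9.81) = 15.58 m.
Total head at OW-6: h = z + ψ = 141.82 + 15.58 = 157.40 m.
Total head at OW-11: h = 149.79 m (water level in the piezometer is the total head).
Head difference: h(OW-6) − h(OW-11) = 157.40 − 149.79 = 7.61 m.
Hydraulic gradient: i = |Δh| / L = 7.61 / 548 = 0.0139.
Flow is from higher to lower head: from OW-6 toward OW-11, i.e. toward the south-west.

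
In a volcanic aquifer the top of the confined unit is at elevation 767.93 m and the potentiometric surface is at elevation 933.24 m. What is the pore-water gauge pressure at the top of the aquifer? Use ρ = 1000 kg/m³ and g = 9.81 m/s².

Pressure head at the aquifer top: ψ = h − z = 933.24 − 767.93 = 165.31 m.
P = ρgψ = 1000 × 9.81 × 165.31 = 1621691 Pa ≈ 1620 kPa.

P ≈ 1620 kPa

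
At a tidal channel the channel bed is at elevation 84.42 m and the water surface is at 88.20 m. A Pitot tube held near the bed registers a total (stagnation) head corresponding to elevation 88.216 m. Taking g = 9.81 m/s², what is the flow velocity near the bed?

Near the bed, under hydrostatic conditions, the piezometric head (z + ψ) equals the free-surface elevation, 88.20 m.
Velocity head = total − piezometric = 88.216 − 88.20 = 0.016 m.
v = √(2g·h_v) = √(2 × 9.81 × 0.016) = 0.560 m/s.

v ≈ 0.560 m/s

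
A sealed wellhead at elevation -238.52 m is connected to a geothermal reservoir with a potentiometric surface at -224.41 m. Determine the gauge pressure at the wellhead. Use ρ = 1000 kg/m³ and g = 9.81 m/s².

P ≈ 138 kPa

Head above the cap: Δh = -224.41 − (-238.52) = 14.11 m.
P = ρgΔh = 1000 × 9.81 × 14.11 = 138419 Pa ≈ 138 kPa.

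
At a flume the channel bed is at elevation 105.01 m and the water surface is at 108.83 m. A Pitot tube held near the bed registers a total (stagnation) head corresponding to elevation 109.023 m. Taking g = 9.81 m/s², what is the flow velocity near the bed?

v ≈ 1.95 m/s

Near the bed, under hydrostatic conditions, the piezometric head (z + ψ) equals the free-surface elevation, 108.83 m.
Velocity head = total − piezometric = 109.023 − 108.83 = 0.193 m.
v = √(2g·h_v) = √(2 × 9.81 × 0.193) = 1.95 m/s.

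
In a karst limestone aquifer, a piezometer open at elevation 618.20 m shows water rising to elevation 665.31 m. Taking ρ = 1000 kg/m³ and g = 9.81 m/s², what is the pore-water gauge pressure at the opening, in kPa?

P ≈ 462 kPa

Pressure head ψ = h − z = 665.31 − 618.20 = 47.11 m.
P = ρgψ = 1000 × 9.81 × 47.11 = 462149 Pa ≈ 462 kPa.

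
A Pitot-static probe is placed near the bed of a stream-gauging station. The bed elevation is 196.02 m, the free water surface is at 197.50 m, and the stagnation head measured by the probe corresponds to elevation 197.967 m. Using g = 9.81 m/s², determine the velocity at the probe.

v ≈ 3.03 m/s

Near the bed, under hydrostatic conditions, the piezometric head (z + ψ) equals the free-surface elevation, 197.50 m.
Velocity head = total − piezometric = 197.967 − 197.50 = 0.467 m.
v = √(2g·h_v) = √(2 × 9.81 × 0.467) = 3.03 m/s.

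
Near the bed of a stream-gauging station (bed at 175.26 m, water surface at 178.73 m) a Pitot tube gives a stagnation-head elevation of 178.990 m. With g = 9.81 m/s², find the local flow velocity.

v ≈ 2.26 m/s

Near the bed, under hydrostatic conditions, the piezometric head (z + ψ) equals the free-surface elevation, 178.73 m.
Velocity head = total − piezometric = 178.990 − 178.73 = 0.260 m.
v = √(2g·h_v) = √(2 × 9.81 × 0.260) = 2.26 m/s.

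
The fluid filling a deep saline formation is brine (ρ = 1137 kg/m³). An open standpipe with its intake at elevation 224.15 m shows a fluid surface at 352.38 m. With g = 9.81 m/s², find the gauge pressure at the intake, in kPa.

P ≈ 1430 kPa

Pressure head ψ = h − z = 352.38 − 224.15 = 128.23 m.
P = ρgψ = 1137 × 9.81 × 128.23 = 1430274 Pa ≈ 1430 kPa.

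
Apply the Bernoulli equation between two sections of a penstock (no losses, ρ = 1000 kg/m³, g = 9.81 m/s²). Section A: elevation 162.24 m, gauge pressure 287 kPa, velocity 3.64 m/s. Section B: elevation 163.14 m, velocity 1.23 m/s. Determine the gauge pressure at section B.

P₂ ≈ 284 kPa

Pressure head at A: ψ₁ = P₁/(ρg) = 287×1000 / (1000 × 9.81) = 29.26 m.
Velocity heads: v₁²/2g = 3.64²/19.62 = 0.675 m; v₂²/2g = 1.23²/19.62 = 0.077 m.
Total head H = z₁ + ψ₁ + v₁²/2g = 162.24 + 29.26 + 0.675 = 192.18 m.
ψ₂ = H − z₂ − v₂²/2g = 192.18 − 163.14 − 0.077 = 28.96 m.
P₂ = ρgψ₂ = 1000 × 9.81 × 28.96 ≈ 284 kPa.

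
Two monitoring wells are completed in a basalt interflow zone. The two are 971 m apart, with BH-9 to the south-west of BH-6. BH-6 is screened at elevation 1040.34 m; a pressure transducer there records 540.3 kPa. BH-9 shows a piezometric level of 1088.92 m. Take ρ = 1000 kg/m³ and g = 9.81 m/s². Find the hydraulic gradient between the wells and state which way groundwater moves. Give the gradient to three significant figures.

Pressure head at BH-6: ψ = P/(ρg) = 540.3×1000 / (1000 × 9.81) = 55.08 m.
Total head at BH-6: h = z + ψ = 1040.34 + 55.08 = 1095.42 m.
Total head at BH-9: h = 1088.92 m (water level in the piezometer is the total head).
Head difference: h(BH-6) − h(BH-9) = 1095.42 − 1088.92 = 6.50 m.
Hydraulic gradient: i = |Δh| / L = 6.50 / 971 = 0.00669.
Flow is from higher to lower head: from BH-6 toward BH-9, i.e. toward the south-west.

i ≈ 0.00669; groundwater flows toward the south-west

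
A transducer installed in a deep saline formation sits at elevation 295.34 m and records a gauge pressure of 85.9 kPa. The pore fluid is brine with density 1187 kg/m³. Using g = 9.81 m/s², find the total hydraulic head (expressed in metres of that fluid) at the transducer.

ψ = P/(ρg) = 85.9×1000 / (1187 × 9.81) = 7.38 m.
h = z + ψ = 295.34 + 7.38 = 302.72 m.

h ≈ 302.72 m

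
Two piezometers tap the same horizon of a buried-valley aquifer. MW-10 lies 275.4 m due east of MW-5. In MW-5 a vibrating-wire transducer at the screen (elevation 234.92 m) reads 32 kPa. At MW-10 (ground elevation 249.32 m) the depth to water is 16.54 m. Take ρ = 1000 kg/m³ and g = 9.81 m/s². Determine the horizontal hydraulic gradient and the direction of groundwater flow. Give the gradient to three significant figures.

Pressure head at MW-5: ψ = P/(ρg) = 32×1000 / (1000 × 9.81) = 3.26 m.
Total head at MW-5: h = z + ψ = 234.92 + 3.26 = 238.18 m.
Total head at MW-10: h = 249.32 − 16.54 = 232.78 m.
Head difference: h(MW-5) − h(MW-10) = 238.18 − 232.78 = 5.40 m.
Hydraulic gradient: i = |Δh| / L = 5.40 / 275.4 = 0.0196.
Flow is from higher to lower head: from MW-5 toward MW-10, i.e. toward the east.

i ≈ 0.0196; groundwater flows toward the east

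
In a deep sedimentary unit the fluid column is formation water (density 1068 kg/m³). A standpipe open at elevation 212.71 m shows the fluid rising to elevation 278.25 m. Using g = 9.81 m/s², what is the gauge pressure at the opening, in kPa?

P ≈ 687 kPa

Pressure head ψ = h − z = 278.25 − 212.71 = 65.54 m.
P = ρgψ = 1068 × 9.81 × 65.54 = 686668 Pa ≈ 687 kPa.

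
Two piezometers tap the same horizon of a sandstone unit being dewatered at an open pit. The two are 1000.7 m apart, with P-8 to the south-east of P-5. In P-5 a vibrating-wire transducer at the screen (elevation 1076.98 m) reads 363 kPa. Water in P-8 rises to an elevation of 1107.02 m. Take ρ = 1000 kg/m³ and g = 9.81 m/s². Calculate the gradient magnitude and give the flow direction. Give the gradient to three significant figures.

Pressure head at P-5: ψ = P/(ρg) = 363×1000 / (1000 × 9.81) = 37.00 m.
Total head at P-5: h = z + ψ = 1076.98 + 37.00 = 1113.98 m.
Total head at P-8: h = 1107.02 m (water level in the piezometer is the total head).
Head difference: h(P-5) − h(P-8) = 1113.98 − 1107.02 = 6.96 m.
Hydraulic gradient: i = |Δh| / L = 6.96 / 1000.7 = 0.00696.
Flow is from higher to lower head: from P-5 toward P-8, i.e. toward the south-east.

i ≈ 0.00696; groundwater flows toward the south-east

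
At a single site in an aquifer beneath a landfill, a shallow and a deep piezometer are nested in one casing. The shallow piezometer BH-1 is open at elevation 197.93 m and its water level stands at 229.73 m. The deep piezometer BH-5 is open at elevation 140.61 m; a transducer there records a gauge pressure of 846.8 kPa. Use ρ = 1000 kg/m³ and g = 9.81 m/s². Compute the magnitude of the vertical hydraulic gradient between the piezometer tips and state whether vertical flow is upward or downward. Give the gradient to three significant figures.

Total head at BH-1: h = 229.73 m (water level in the standpipe).
Pressure head at BH-5: ψ = P/(ρg) = 846.8×1000 / (1000 × 9.81) = 86.32 m.
Total head at BH-5: h = z + ψ = 140.61 + 86.32 = 226.93 m.
Δh = h(BH-1) − h(BH-5) = 229.73 − 226.93 = 2.80 m.
Vertical separation Δz = 197.93 − 140.61 = 57.32 m.
|i_v| = |Δh| / Δz = 2.80 / 57.32 = 0.0488.
Head is higher in the shallow piezometer, so vertical flow is downward (recharge condition).

|i_v| ≈ 0.0488; vertical flow is downward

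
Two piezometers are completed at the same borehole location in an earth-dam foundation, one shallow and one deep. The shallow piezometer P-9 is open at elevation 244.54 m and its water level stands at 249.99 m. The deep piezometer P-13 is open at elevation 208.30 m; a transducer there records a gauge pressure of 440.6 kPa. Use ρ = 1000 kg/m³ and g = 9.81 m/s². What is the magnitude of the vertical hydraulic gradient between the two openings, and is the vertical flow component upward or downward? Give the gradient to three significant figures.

Total head at P-9: h = 249.99 m (water level in the standpipe).
Pressure head at P-13: ψ = P/(ρg) = 440.6×1000 / (1000 × 9.81) = 44.91 m.
Total head at P-13: h = z + ψ = 208.30 + 44.91 = 253.21 m.
Δh = h(P-9) − h(P-13) = 249.99 − 253.21 = -3.22 m.
Vertical separation Δz = 244.54 − 208.30 = 36.24 m.
|i_v| = |Δh| / Δz = 3.22 / 36.24 = 0.0889.
Head is higher in the deep piezometer, so vertical flow is upward (discharge condition).

|i_v| ≈ 0.0889; vertical flow is upward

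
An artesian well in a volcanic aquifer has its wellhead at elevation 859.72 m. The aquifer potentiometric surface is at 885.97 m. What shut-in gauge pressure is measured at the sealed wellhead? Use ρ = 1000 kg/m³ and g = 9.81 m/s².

P ≈ 258 kPa

Head above the cap: Δh = 885.97 − 859.72 = 26.25 m.
P = ρgΔh = 1000 × 9.81 × 26.25 = 257512 Pa ≈ 258 kPa.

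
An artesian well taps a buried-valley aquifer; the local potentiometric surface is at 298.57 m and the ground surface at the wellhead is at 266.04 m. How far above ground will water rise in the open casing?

Water rises to the potentiometric surface, so the rise above ground = 298.57 − 266.04 = 32.53 m.

≈ 32.53 m above ground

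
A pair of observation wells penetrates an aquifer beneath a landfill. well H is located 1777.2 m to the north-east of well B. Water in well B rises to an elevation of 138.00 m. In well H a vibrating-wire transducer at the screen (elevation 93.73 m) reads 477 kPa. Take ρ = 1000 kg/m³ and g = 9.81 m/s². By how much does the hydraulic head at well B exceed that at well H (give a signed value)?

Total head at well B: h = 138.00 m (water level in the piezometer is the total head).
Pressure head at well H: ψ = P/(ρg) = 477×1000 / (1000 × 9.81) = 48.62 m.
Total head at well H: h = z + ψ = 93.73 + 48.62 = 142.35 m.
Head difference: h(well B) − h(well H) = 138.00 − 142.35 = -4.35 m.

Δh ≈ -4.35 m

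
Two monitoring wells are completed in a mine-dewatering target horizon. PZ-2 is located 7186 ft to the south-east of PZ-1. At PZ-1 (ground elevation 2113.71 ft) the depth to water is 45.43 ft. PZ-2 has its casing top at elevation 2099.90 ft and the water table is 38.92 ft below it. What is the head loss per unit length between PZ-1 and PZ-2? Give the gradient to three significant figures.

Total head at PZ-1: h = 2113.71 − 45.43 = 2068.28 ft.
Total head at PZ-2: h = 2099.90 − 38.92 = 2060.98 ft.
Head difference: h(PZ-1) − h(PZ-2) = 2068.28 − 2060.98 = 7.30 ft.
Hydraulic gradient: i = |Δh| / L = 7.30 / 7186 = 0.00102.

i ≈ 0.00102 ft/ft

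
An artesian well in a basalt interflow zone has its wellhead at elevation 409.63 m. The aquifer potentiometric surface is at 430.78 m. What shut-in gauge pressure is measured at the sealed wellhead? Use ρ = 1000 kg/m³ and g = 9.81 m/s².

Head above the cap: Δh = 430.78 − 409.63 = 21.15 m.
P = ρgΔh = 1000 × 9.81 × 21.15 = 207482 Pa ≈ 207 kPa.

P ≈ 207 kPa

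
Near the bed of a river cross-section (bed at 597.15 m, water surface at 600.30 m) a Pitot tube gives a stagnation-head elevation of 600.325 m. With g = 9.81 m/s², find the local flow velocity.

v ≈ 0.700 m/s

Near the bed, under hydrostatic conditions, the piezometric head (z + ψ) equals the free-surface elevation, 600.30 m.
Velocity head = total − piezometric = 600.325 − 600.30 = 0.025 m.
v = √(2g·h_v) = √(2 × 9.81 × 0.025) = 0.700 m/s.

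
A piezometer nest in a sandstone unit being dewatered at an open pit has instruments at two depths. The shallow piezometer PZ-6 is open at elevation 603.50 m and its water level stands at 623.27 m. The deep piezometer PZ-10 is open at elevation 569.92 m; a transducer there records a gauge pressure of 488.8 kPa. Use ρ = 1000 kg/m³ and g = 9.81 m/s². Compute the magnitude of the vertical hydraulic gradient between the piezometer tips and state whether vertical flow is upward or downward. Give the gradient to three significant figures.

Total head at PZ-6: h = 623.27 m (water level in the standpipe).
Pressure head at PZ-10: ψ = P/(ρg) = 488.8×1000 / (1000 × 9.81) = 49.83 m.
Total head at PZ-10: h = z + ψ = 569.92 + 49.83 = 619.75 m.
Δh = h(PZ-6) − h(PZ-10) = 623.27 − 619.75 = 3.52 m.
Vertical separation Δz = 603.50 − 569.92 = 33.58 m.
|i_v| = |Δh| / Δz = 3.52 / 33.58 = 0.105.
Head is higher in the shallow piezometer, so vertical flow is downward (recharge condition).

|i_v| ≈ 0.105; vertical flow is downward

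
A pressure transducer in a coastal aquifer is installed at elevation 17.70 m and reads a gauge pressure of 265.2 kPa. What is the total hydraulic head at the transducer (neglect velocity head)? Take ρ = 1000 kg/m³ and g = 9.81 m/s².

ψ = P/(ρg) = 265.2×1000 / (1000 × 9.81) = 27.03 m.
h = z + ψ = 17.70 + 27.03 = 44.73 m.

h ≈ 44.73 m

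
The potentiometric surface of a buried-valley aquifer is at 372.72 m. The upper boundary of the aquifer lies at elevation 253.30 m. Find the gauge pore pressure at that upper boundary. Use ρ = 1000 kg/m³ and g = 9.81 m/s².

Pressure head at the aquifer top: ψ = h − z = 372.72 − 253.30 = 119.42 m.
P = ρgψ = 1000 × 9.81 × 119.42 = 1171510 Pa ≈ 1170 kPa.

P ≈ 1170 kPa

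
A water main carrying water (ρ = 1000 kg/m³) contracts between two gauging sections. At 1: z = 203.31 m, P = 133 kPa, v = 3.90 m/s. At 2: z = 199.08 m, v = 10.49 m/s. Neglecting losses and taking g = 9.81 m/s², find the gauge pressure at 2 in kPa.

Pressure head at 1: ψ₁ = P₁/(ρg) = 133×1000 / (1000 × 9.81) = 13.56 m.
Velocity heads: v₁²/2g = 3.90²/19.62 = 0.775 m; v₂²/2g = 10.49²/19.62 = 5.609 m.
Total head H = z₁ + ψ₁ + v₁²/2g = 203.31 + 13.56 + 0.775 = 217.65 m.
ψ₂ = H − z₂ − v₂²/2g = 217.65 − 199.08 − 5.609 = 12.96 m.
P₂ = ρgψ₂ = 1000 × 9.81 × 12.96 ≈ 127 kPa.

P₂ ≈ 127 kPa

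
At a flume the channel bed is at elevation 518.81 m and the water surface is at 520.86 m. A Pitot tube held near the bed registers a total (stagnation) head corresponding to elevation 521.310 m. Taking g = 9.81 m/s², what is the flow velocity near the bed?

v ≈ 2.97 m/s

Near the bed, under hydrostatic conditions, the piezometric head (z + ψ) equals the free-surface elevation, 520.86 m.
Velocity head = total − piezometric = 521.310 − 520.86 = 0.450 m.
v = √(2g·h_v) = √(2 × 9.81 × 0.450) = 2.97 m/s.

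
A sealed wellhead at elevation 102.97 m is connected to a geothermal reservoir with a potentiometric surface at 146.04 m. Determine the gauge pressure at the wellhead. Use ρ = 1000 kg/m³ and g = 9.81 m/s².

P ≈ 423 kPa

Head above the cap: Δh = 146.04 − 102.97 = 43.07 m.
P = ρgΔh = 1000 × 9.81 × 43.07 = 422517 Pa ≈ 423 kPa.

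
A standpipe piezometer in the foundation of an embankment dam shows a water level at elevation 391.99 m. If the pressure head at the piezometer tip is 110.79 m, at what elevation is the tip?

z = h − ψ = 391.99 − 110.79 = 281.20 m.

z ≈ 281.20 m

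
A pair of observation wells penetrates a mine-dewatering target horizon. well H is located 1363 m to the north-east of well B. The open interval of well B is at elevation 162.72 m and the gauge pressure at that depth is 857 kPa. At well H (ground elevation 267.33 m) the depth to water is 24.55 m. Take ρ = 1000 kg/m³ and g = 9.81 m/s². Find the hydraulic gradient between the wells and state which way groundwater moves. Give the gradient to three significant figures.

Pressure head at well B: ψ = P/(ρg) = 857×1000 / (1000 × 9.81) = 87.36 m.
Total head at well B: h = z + ψ = 162.72 + 87.36 = 250.08 m.
Total head at well H: h = 267.33 − 24.55 = 242.78 m.
Head difference: h(well B) − h(well H) = 250.08 − 242.78 = 7.30 m.
Hydraulic gradient: i = |Δh| / L = 7.30 / 1363 = 0.00536.
Flow is from higher to lower head: from well B toward well H, i.e. toward the north-east.

i ≈ 0.00536; groundwater flows toward the north-east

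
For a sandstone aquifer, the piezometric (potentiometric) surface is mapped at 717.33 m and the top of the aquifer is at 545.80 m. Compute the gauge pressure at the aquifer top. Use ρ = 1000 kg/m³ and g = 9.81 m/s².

P ≈ 1680 kPa

Pressure head at the aquifer top: ψ = h − z = 717.33 − 545.80 = 171.53 m.
P = ρgψ = 1000 × 9.81 × 171.53 = 1682709 Pa ≈ 1680 kPa.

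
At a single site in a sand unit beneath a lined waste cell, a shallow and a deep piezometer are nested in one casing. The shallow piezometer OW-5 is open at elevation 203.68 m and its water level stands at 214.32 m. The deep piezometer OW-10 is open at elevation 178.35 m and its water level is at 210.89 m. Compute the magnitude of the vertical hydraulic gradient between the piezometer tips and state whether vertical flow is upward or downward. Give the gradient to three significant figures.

|i_v| ≈ 0.135; vertical flow is downward

Total head at OW-5: h = 214.32 m (water level in the standpipe).
Total head at OW-10: h = 210.89 m.
Δh = h(OW-5) − h(OW-10) = 214.32 − 210.89 = 3.43 m.
Vertical separation Δz = 203.68 − 178.35 = 25.33 m.
|i_v| = |Δh| / Δz = 3.43 / 25.33 = 0.135.
Head is higher in the shallow piezometer, so vertical flow is downward (recharge condition).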